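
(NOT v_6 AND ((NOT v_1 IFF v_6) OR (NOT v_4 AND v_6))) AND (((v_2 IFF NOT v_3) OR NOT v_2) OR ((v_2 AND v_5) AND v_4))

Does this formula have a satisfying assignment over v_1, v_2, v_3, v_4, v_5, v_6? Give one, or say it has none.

v_1=T, v_2=F, v_3=T, v_4=T, v_5=F, v_6=F

  NOT v_6 AND ((NOT v_1 IFF v_6) OR (NOT v_4 AND v_6)) = True
    NOT v_6 = True
    (NOT v_1 IFF v_6) OR (NOT v_4 AND v_6) = True
      NOT v_1 IFF v_6 = True
        NOT v_1 = False
      NOT v_4 AND v_6 = False
        NOT v_4 = False
  ((v_2 IFF NOT v_3) OR NOT v_2) OR ((v_2 AND v_5) AND v_4) = True
    (v_2 IFF NOT v_3) OR NOT v_2 = True
      v_2 IFF NOT v_3 = True
        NOT v_3 = False
      NOT v_2 = True
    (v_2 AND v_5) AND v_4 = False
      v_2 AND v_5 = False
Both conjuncts True, so the formula holds.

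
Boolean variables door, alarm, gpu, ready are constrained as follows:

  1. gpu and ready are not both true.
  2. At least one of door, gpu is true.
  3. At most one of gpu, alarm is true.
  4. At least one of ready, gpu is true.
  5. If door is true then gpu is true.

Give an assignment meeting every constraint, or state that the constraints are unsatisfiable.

door = False, alarm = False, gpu = True, ready = False

  (1) gpu=T, ready=F — not both ✓
  (2) {door, gpu}: 1 true — at least one ✓
  (3) {gpu, alarm}: 1 true — at most one ✓
  (4) {ready, gpu}: 1 true — at least one ✓
  (5) door=F ⇒ gpu: vacuous ✓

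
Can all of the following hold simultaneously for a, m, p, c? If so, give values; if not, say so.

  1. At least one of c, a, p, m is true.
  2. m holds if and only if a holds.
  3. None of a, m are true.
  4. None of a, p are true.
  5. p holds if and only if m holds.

a: False, m: False, p: False, c: True

  (1) {c, a, p, m}: 1 true — at least one ✓
  (2) m=F, a=F — same ✓
  (3) {a, m}: 0 true — none ✓
  (4) {a, p}: 0 true — none ✓
  (5) p=F, m=F — same ✓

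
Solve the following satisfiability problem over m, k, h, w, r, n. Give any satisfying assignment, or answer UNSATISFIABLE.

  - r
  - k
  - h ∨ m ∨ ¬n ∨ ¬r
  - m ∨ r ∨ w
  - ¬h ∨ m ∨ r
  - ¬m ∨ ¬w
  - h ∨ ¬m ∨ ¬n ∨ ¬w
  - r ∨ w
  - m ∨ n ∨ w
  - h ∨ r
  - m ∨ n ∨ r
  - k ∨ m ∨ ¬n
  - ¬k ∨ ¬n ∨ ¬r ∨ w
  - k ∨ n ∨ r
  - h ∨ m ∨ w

m: False, k: True, h: True, w: True, r: True, n: True

Unit clause (r) forces r = True.
Unit clause (k) forces k = True.
Set m = False.
Set h = True.
Try w = False:
  (m ∨ n ∨ w) forces n = True.
  clause (¬k ∨ ¬n ∨ ¬r ∨ w) is falsified — backtrack.
So w = True.
Set n = True.
All clauses satisfied.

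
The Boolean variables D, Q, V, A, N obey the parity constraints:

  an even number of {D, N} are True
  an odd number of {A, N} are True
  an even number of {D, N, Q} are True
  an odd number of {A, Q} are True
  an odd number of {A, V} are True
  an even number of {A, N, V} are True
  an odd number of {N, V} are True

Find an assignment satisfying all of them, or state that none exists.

Adding constraints 1, 2, 3, 4, 5, 6 mod 2: every variable appears an even number of times on the left, so the left side is 0.
But the right sides sum to 1 (mod 2). 0 ≠ 1 — the system is inconsistent.

No satisfying assignment exists.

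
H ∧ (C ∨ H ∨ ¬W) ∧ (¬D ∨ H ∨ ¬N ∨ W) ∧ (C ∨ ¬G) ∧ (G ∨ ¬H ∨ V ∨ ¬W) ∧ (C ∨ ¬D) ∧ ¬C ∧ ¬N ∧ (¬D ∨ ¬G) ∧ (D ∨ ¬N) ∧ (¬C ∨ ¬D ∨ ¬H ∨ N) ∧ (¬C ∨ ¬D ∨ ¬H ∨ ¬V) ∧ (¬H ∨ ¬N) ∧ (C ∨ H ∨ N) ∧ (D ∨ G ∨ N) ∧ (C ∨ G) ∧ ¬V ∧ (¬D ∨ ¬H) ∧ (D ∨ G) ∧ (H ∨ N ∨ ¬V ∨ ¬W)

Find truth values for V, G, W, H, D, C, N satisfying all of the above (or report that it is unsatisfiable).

No satisfying assignment exists.

Case H = True:
  (¬C) forces C = False.
  (C ∨ ¬G) forces G = False.
  Clause (C ∨ G) is falsified — contradiction.
Case H = False:
  Clause (H) is falsified — contradiction.
Both cases fail, so the formula is unsatisfiable.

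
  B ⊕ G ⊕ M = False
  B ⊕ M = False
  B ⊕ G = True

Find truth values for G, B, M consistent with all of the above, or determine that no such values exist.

G = False; B = True; M = True

B ⊕ G ⊕ M = T ⊕ F ⊕ T = False ✓
B ⊕ M = T ⊕ T = False ✓
B ⊕ G = T ⊕ F = True ✓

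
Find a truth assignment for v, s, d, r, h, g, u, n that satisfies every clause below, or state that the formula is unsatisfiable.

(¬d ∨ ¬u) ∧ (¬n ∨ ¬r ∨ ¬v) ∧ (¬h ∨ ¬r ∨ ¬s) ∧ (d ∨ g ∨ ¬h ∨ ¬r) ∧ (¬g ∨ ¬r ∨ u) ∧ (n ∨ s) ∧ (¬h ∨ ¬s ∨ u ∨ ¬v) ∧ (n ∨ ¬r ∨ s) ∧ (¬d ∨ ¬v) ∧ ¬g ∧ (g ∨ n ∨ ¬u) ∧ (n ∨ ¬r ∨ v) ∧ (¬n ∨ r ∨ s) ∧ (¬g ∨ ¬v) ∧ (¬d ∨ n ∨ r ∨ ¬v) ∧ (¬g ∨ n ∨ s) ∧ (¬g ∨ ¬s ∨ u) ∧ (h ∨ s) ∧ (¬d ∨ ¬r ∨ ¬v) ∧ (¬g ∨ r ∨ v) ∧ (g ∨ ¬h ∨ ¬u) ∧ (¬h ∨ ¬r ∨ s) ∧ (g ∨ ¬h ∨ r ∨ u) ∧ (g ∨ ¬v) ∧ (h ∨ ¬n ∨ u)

Unit clause (¬g) forces g = False.
In (g ∨ ¬v) only ¬v is left, so v = False.
Try s = False:
  (n ∨ s) forces n = True.
  (¬n ∨ r ∨ s) forces r = True.
  (h ∨ s) forces h = True.
  clause (¬h ∨ ¬r ∨ s) is falsified — backtrack.
So s = True.
Set d = False.
Set r = True.
  then (¬h ∨ ¬r ∨ ¬s) forces h = False.
  then (n ∨ ¬r ∨ v) forces n = True.
  then (h ∨ ¬n ∨ u) forces u = True.
All clauses satisfied.

v = False; s = True; d = False; r = True; h = False; g = False; u = True; n = True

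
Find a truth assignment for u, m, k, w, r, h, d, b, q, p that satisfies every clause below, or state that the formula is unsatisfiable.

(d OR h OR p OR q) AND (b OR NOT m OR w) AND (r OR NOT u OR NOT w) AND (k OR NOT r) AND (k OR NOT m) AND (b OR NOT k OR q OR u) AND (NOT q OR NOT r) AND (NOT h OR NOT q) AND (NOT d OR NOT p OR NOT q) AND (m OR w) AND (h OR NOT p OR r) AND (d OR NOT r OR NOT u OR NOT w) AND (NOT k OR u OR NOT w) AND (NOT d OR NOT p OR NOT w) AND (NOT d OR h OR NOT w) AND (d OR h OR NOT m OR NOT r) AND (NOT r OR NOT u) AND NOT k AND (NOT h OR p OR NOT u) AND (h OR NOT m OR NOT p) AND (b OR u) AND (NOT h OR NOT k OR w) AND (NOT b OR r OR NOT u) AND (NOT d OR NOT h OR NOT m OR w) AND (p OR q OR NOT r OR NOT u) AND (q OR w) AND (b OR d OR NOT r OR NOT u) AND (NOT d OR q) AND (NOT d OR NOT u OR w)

u = False; m = False; k = False; w = True; r = False; h = False; d = False; b = True; q = True; p = False

Unit clause (NOT k) forces k = False.
In (k OR NOT r) only NOT r is left, so r = False.
In (k OR NOT m) only NOT m is left, so m = False.
In (m OR w) only w is left, so w = True.
In (r OR NOT u OR NOT w) only NOT u is left, so u = False.
In (b OR u) only b is left, so b = True.
Set h = False.
  then (h OR NOT p OR r) forces p = False.
  then (NOT d OR h OR NOT w) forces d = False.
  then (d OR h OR p OR q) forces q = True.
All clauses satisfied.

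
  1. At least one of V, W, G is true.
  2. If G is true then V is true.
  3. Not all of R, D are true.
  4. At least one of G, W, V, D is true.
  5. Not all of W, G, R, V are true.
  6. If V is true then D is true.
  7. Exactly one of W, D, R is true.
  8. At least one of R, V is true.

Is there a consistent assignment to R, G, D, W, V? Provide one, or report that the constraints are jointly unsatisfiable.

R=F, G=T, D=T, W=F, V=T

  (1) {V, W, G}: 2 true — at least one ✓
  (2) G=T ⇒ V: T ✓
  (3) {R, D}: 1/2 true — not all ✓
  (4) {G, W, V, D}: 3 true — at least one ✓
  (5) {W, G, R, V}: 2/4 true — not all ✓
  (6) V=T ⇒ D: T ✓
  (7) {W, D, R}: 1 true — exactly one ✓
  (8) {R, V}: 1 true — at least one ✓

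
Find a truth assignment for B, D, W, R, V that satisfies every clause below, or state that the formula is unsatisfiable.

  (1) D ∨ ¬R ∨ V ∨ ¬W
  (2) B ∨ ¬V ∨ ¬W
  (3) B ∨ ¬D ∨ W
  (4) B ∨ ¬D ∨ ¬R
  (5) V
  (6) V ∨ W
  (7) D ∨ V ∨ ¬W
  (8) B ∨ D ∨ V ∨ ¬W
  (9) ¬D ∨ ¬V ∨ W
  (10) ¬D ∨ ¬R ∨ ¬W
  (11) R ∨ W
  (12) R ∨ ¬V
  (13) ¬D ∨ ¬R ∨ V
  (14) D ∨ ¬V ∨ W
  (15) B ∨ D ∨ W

Unit clause (V) forces V = True.
In (R ∨ ¬V) only R is left, so R = True.
Try B = False:
  (B ∨ ¬V ∨ ¬W) forces W = False.
  (B ∨ ¬D ∨ W) forces D = False.
  clause (D ∨ ¬V ∨ W) is falsified — backtrack.
So B = True.
Try D = True:
  (¬D ∨ ¬V ∨ W) forces W = True.
  clause (¬D ∨ ¬R ∨ ¬W) is falsified — backtrack.
So D = False.
  then (D ∨ ¬V ∨ W) forces W = True.
All clauses satisfied.

B=T; D=F; W=T; R=T; V=T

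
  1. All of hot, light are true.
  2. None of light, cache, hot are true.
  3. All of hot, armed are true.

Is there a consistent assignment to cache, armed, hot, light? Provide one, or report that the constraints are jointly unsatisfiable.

Unsatisfiable

Case hot = True:
  Constraint (2) is violated (hot=T) — contradiction.
Case hot = False:
  Constraint (1) is violated (hot=F) — contradiction.
Both cases fail — unsatisfiable.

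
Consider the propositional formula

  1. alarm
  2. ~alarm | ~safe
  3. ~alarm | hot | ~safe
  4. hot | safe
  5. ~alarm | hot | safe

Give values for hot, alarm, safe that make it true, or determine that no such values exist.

hot: True, alarm: True, safe: False

Unit clause (alarm) forces alarm = True.
In (~alarm | ~safe) only ~safe is left, so safe = False.
In (hot | safe) only hot is left, so hot = True.
All clauses satisfied.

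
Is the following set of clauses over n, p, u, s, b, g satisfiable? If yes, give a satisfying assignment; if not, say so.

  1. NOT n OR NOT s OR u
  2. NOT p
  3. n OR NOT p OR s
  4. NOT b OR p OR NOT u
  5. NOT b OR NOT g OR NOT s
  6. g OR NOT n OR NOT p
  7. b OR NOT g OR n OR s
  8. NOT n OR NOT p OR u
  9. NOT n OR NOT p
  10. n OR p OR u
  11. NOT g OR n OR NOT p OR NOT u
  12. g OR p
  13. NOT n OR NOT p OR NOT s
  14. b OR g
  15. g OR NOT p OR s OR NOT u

n=T, p=F, u=F, s=F, b=T, g=T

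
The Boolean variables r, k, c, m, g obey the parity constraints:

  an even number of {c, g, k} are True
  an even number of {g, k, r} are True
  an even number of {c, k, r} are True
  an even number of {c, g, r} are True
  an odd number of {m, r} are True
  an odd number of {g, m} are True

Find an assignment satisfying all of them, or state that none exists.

r = False; k = False; c = False; m = True; g = False

{c, g, k}: 0 true → even ✓
{g, k, r}: 0 true → even ✓
{c, k, r}: 0 true → even ✓
{c, g, r}: 0 true → even ✓
{m, r}: 1 true → odd ✓
{g, m}: 1 true → odd ✓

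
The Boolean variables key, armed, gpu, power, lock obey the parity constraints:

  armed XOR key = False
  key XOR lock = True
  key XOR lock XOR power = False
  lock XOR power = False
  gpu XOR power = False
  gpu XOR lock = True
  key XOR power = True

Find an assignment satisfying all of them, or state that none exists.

Adding constraints 4, 5, 6 mod 2: every variable appears an even number of times on the left, so the left side is 0.
But the right sides sum to 1 (mod 2). 0 ≠ 1 — the system is inconsistent.

UNSATISFIABLE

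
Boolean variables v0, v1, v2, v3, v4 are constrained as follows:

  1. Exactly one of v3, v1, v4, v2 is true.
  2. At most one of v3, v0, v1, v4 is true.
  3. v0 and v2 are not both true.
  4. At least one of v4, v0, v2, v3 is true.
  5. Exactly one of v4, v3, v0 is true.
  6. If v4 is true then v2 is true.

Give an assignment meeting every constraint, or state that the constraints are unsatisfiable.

v0 = False; v1 = False; v2 = False; v3 = True; v4 = False

  (1) {v3, v1, v4, v2}: 1 true — exactly one ✓
  (2) {v3, v0, v1, v4}: 1 true — at most one ✓
  (3) v0=F, v2=F — not both ✓
  (4) {v4, v0, v2, v3}: 1 true — at least one ✓
  (5) {v4, v3, v0}: 1 true — exactly one ✓
  (6) v4=F ⇒ v2: vacuous ✓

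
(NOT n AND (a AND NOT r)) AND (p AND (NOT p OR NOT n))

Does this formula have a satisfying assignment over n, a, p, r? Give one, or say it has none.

n = False; a = True; p = True; r = False

  NOT n AND (a AND NOT r) = True
    NOT n = True
    a AND NOT r = True
      NOT r = True
  p AND (NOT p OR NOT n) = True
    NOT p OR NOT n = True
      NOT p = False
      NOT n = True
Both conjuncts True, so the formula holds.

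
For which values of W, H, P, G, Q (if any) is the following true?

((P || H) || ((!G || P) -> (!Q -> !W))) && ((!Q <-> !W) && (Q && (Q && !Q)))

Unsatisfiable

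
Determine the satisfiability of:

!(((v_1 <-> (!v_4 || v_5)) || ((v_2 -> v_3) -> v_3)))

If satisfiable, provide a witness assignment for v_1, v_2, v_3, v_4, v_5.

v_1 = True, v_2 = False, v_3 = False, v_4 = True, v_5 = False

  !(((v_1 <-> (!v_4 || v_5)) || ((v_2 -> v_3) -> v_3))) = True
    (v_1 <-> (!v_4 || v_5)) || ((v_2 -> v_3) -> v_3) = False
      v_1 <-> (!v_4 || v_5) = False
        !v_4 || v_5 = False
          !v_4 = False
      (v_2 -> v_3) -> v_3 = False
        v_2 -> v_3 = True
The formula evaluates to True.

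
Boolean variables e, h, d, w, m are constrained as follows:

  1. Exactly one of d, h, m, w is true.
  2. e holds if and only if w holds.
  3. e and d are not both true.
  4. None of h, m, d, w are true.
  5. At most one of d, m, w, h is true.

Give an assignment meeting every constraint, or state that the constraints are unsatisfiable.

Unsatisfiable — no assignment works.

Case h = True:
  Constraint (4) is violated (h=T) — contradiction.
Case h = False:
  (4) forces m = False.
  (4) forces d = False.
  (1) with d=F, h=F, m=F forces w = True.
  Constraint (4) is violated (w=T) — contradiction.
Both cases fail — unsatisfiable.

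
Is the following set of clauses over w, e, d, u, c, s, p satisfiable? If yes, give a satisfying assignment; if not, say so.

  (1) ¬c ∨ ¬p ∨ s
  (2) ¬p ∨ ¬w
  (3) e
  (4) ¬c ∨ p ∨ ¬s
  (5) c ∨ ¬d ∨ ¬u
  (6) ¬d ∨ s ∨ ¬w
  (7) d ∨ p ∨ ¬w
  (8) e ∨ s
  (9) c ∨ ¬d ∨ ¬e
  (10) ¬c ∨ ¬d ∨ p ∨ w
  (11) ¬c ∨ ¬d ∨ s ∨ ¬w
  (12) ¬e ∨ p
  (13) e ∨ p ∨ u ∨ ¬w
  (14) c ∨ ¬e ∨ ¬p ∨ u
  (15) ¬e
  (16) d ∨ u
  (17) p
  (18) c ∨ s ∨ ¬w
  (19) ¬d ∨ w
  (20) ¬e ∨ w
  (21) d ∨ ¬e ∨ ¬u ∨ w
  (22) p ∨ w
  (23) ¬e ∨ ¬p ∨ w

Unsatisfiable — no assignment works.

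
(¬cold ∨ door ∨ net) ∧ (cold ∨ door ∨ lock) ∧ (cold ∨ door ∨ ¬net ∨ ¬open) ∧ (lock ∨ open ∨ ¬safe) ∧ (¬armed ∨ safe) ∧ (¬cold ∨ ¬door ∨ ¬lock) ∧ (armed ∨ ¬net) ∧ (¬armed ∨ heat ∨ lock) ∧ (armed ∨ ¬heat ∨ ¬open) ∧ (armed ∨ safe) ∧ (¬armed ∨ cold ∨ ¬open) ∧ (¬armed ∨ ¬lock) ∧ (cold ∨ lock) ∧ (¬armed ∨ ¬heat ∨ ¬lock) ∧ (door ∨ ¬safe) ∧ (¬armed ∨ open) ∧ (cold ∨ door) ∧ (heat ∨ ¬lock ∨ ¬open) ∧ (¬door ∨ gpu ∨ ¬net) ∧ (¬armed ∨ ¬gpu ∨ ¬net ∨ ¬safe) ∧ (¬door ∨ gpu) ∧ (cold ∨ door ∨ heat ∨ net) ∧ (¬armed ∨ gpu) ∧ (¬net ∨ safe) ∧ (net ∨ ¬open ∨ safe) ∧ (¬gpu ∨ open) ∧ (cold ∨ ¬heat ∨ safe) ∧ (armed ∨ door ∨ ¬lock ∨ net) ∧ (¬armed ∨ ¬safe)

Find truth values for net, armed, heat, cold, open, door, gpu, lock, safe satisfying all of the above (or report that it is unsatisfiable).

Try net = True:
  (armed ∨ ¬net) forces armed = True.
  (¬armed ∨ safe) forces safe = True.
  clause (¬armed ∨ ¬safe) is falsified — backtrack.
So net = False.
Set armed = False.
  then (armed ∨ safe) forces safe = True.
  then (door ∨ ¬safe) forces door = True.
  then (¬door ∨ gpu) forces gpu = True.
  then (¬gpu ∨ open) forces open = True.
  then (armed ∨ ¬heat ∨ ¬open) forces heat = False.
  then (heat ∨ ¬lock ∨ ¬open) forces lock = False.
  then (cold ∨ lock) forces cold = True.
All clauses satisfied.

net = False, armed = False, heat = False, cold = True, open = True, door = True, gpu = True, lock = False, safe = True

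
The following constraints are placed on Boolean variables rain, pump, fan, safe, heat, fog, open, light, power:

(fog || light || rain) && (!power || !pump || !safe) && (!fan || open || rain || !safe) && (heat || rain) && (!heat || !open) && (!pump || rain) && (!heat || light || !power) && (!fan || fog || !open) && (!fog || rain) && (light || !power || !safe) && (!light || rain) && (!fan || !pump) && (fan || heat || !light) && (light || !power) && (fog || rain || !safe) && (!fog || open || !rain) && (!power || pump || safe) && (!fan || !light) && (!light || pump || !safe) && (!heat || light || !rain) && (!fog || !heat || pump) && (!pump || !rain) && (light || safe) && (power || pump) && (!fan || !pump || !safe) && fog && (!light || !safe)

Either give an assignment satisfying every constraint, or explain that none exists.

Unsatisfiable

Case pump = True:
  (!pump || rain) forces rain = True.
  Clause (!pump || !rain) is falsified — contradiction.
Case pump = False:
  (power || pump) forces power = True.
  (light || !power) forces light = True.
  (!light || rain) forces rain = True.
  (!power || pump || safe) forces safe = True.
  Clause (!light || pump || !safe) is falsified — contradiction.
Both cases fail, so the formula is unsatisfiable.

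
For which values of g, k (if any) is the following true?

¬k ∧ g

g = True, k = False

  ¬k = True
Both conjuncts True, so the formula holds.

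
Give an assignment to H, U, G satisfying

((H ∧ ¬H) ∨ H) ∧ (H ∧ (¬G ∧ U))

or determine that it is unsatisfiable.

H: True, U: True, G: False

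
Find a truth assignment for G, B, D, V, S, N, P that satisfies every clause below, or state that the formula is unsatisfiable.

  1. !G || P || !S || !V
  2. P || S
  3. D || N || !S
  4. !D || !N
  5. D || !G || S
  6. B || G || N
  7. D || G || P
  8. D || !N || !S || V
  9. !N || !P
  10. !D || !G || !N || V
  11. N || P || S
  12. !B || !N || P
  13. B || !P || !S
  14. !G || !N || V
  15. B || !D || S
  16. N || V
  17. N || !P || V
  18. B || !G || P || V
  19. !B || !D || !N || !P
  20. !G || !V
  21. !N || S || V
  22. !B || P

Try G = True:
  (!G || !V) forces V = False.
  (!G || !N || V) forces N = False.
  clause (N || V) is falsified — backtrack.
So G = False.
Try B = False:
  (B || G || N) forces N = True.
  (!D || !N) forces D = False.
  (D || G || P) forces P = True.
  clause (!N || !P) is falsified — backtrack.
So B = True.
  then (!B || P) forces P = True.
  then (!N || !P) forces N = False.
  then (N || V) forces V = True.
Set D = True.
Set S = True.
All clauses satisfied.

G: False, B: True, D: True, V: True, S: True, N: False, P: True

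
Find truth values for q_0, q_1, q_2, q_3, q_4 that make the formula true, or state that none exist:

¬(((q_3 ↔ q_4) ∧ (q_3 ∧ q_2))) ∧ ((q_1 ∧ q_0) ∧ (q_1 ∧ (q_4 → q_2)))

q_0 = True, q_1 = True, q_2 = True, q_3 = False, q_4 = True

  ¬(((q_3 ↔ q_4) ∧ (q_3 ∧ q_2))) = True
    (q_3 ↔ q_4) ∧ (q_3 ∧ q_2) = False
      q_3 ↔ q_4 = False
      q_3 ∧ q_2 = False
  (q_1 ∧ q_0) ∧ (q_1 ∧ (q_4 → q_2)) = True
    q_1 ∧ q_0 = True
    q_1 ∧ (q_4 → q_2) = True
      q_4 → q_2 = True
Both conjuncts True, so the formula holds.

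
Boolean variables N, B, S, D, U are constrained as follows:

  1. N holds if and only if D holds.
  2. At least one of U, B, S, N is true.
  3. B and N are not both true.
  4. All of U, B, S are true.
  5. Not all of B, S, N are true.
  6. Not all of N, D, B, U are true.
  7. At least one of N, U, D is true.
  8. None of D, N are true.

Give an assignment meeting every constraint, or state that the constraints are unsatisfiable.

N = False; B = True; S = True; D = False; U = True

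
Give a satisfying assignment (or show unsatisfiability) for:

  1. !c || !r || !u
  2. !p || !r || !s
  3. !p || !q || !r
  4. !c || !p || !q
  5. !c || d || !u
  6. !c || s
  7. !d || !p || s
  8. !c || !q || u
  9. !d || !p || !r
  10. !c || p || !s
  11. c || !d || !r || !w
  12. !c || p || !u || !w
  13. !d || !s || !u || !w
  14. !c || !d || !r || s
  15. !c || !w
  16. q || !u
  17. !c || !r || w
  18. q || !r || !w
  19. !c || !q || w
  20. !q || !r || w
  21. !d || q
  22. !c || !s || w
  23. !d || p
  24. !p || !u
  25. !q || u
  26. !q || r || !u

Set u = False.
  then (!q || u) forces q = False.
  then (!d || q) forces d = False.
Set p = False.
Try c = True:
  (!c || s) forces s = True.
  clause (!c || p || !s) is falsified — backtrack.
So c = False.
Set r = False.
Set s = True.
Set w = True.
All clauses satisfied.

u=F, p=F, d=F, q=F, c=F, r=F, s=T, w=T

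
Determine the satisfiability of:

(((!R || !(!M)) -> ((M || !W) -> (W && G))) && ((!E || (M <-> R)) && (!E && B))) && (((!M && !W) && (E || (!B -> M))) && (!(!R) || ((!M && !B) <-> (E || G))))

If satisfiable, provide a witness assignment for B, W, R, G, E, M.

B: True, W: False, R: True, G: False, E: False, M: False

  ((!R || !(!M)) -> ((M || !W) -> (W && G))) && ((!E || (M <-> R)) && (!E && B)) = True
    (!R || !(!M)) -> ((M || !W) -> (W && G)) = True
      !R || !(!M) = False
        !R = False
        !(!M) = False
          !M = True
      (M || !W) -> (W && G) = False
        M || !W = True
          !W = True
        W && G = False
    (!E || (M <-> R)) && (!E && B) = True
      !E || (M <-> R) = True
        !E = True
        M <-> R = False
      !E && B = True
        !E = True
  ((!M && !W) && (E || (!B -> M))) && (!(!R) || ((!M && !B) <-> (E || G))) = True
    (!M && !W) && (E || (!B -> M)) = True
      !M && !W = True
        !M = True
        !W = True
      E || (!B -> M) = True
        !B -> M = True
          !B = False
    !(!R) || ((!M && !B) <-> (E || G)) = True
      !(!R) = True
        !R = False
      (!M && !B) <-> (E || G) = True
        !M && !B = False
          !M = True
          !B = False
        E || G = False
Both conjuncts True, so the formula holds.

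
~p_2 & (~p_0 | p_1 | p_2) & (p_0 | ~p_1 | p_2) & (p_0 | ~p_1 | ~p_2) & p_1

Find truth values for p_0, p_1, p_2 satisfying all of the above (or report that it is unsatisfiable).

p_0 = True; p_1 = True; p_2 = False

Unit clause (~p_2) forces p_2 = False.
Unit clause (p_1) forces p_1 = True.
In (p_0 | ~p_1 | p_2) only p_0 is left, so p_0 = True.
Check each clause:
  (~p_2): ~p_2 holds.
  (~p_0 | p_1 | p_2): p_1 holds.
  (p_0 | ~p_1 | p_2): p_0 holds.
  (p_0 | ~p_1 | ~p_2): p_0 holds.
  (p_1): p_1 holds.
All clauses satisfied.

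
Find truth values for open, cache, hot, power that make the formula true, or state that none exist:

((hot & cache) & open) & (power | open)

open=T, cache=T, hot=T, power=F

  (hot & cache) & open = True
    hot & cache = True
  power | open = True
Both conjuncts True, so the formula holds.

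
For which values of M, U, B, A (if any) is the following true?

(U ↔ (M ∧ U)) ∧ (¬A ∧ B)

M=T, U=T, B=T, A=F

  U ↔ (M ∧ U) = True
    M ∧ U = True
  ¬A ∧ B = True
    ¬A = True
Both conjuncts True, so the formula holds.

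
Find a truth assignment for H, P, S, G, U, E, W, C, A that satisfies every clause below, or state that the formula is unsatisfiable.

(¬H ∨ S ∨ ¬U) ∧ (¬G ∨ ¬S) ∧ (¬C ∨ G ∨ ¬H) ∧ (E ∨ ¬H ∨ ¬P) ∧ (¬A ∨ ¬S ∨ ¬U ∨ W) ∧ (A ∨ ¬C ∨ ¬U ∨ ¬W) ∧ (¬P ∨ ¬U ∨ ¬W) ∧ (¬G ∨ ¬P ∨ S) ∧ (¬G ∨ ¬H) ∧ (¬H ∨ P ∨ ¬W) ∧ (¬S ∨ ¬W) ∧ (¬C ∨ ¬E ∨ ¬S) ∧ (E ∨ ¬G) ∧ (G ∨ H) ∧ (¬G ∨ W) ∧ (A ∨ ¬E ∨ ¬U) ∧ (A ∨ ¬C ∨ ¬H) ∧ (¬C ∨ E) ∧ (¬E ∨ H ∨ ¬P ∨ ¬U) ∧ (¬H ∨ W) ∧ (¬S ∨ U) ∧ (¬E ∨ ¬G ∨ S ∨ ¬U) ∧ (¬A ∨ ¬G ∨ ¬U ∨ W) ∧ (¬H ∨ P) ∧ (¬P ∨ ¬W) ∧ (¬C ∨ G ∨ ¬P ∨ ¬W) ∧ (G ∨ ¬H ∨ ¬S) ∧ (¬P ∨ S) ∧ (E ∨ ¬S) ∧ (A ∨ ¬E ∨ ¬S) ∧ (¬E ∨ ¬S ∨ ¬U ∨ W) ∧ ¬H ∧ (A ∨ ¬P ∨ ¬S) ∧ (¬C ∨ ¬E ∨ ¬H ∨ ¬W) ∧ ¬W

Case W = True:
  Clause (¬W) is falsified — contradiction.
Case W = False:
  (¬G ∨ W) forces G = False.
  (G ∨ H) forces H = True.
  Clause (¬H ∨ W) is falsified — contradiction.
Both cases fail, so the formula is unsatisfiable.

The formula is unsatisfiable.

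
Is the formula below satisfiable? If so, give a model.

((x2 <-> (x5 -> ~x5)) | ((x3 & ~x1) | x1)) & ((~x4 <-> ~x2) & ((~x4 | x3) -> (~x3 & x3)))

x1: True, x2: True, x3: False, x4: True, x5: True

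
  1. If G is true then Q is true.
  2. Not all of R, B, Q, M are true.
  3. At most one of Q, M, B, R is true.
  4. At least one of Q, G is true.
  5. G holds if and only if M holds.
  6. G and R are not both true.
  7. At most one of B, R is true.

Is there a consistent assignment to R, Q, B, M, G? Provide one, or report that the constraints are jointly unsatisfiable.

R = False; Q = True; B = False; M = False; G = False

  (1) G=F ⇒ Q: vacuous ✓
  (2) {R, B, Q, M}: 1/4 true — not all ✓
  (3) {Q, M, B, R}: 1 true — at most one ✓
  (4) {Q, G}: 1 true — at least one ✓
  (5) G=F, M=F — same ✓
  (6) G=F, R=F — not both ✓
  (7) {B, R}: 0 true — at most one ✓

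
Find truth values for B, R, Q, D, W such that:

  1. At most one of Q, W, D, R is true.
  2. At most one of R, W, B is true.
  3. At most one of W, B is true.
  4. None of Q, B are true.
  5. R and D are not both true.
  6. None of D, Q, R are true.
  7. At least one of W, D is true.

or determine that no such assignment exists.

B=F, R=F, Q=F, D=F, W=T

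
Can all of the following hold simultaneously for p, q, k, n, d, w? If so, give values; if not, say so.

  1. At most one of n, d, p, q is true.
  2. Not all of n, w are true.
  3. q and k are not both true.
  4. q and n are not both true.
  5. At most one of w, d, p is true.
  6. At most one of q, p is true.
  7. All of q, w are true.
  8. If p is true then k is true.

p: False; q: True; k: False; n: False; d: False; w: True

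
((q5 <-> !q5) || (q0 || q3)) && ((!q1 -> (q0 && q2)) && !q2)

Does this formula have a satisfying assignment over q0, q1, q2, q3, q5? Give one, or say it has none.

q0=F, q1=T, q2=F, q3=T, q5=T

  (q5 <-> !q5) || (q0 || q3) = True
    q5 <-> !q5 = False
      !q5 = False
    q0 || q3 = True
  (!q1 -> (q0 && q2)) && !q2 = True
    !q1 -> (q0 && q2) = True
      !q1 = False
      q0 && q2 = False
    !q2 = True
Both conjuncts True, so the formula holds.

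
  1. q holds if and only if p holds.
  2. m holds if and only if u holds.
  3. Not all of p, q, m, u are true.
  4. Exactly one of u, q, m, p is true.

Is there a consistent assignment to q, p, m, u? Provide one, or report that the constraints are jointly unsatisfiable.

Case q = True:
  (1) with q=T forces p = True.
  Constraint (4) is violated (q=T, p=T) — contradiction.
Case q = False:
  (1) with q=F forces p = False.
  If m = True:
    (2) with m=T forces u = True.
    now (4) is violated (u=T, m=T).
  If m = False:
    (2) with m=F forces u = False.
    now (4) is violated (u=F, q=F, m=F, p=F).
  Every sub-case reaches a contradiction.
Both cases fail — unsatisfiable.

UNSATISFIABLE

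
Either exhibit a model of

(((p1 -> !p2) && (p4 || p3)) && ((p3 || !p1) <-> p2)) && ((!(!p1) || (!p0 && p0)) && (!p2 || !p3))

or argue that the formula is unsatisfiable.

p0 = False, p1 = True, p2 = False, p3 = False, p4 = True

  ((p1 -> !p2) && (p4 || p3)) && ((p3 || !p1) <-> p2) = True
    (p1 -> !p2) && (p4 || p3) = True
      p1 -> !p2 = True
        !p2 = True
      p4 || p3 = True
    (p3 || !p1) <-> p2 = True
      p3 || !p1 = False
        !p1 = False
  (!(!p1) || (!p0 && p0)) && (!p2 || !p3) = True
    !(!p1) || (!p0 && p0) = True
      !(!p1) = True
        !p1 = False
      !p0 && p0 = False
        !p0 = True
    !p2 || !p3 = True
      !p2 = True
      !p3 = True
Both conjuncts True, so the formula holds.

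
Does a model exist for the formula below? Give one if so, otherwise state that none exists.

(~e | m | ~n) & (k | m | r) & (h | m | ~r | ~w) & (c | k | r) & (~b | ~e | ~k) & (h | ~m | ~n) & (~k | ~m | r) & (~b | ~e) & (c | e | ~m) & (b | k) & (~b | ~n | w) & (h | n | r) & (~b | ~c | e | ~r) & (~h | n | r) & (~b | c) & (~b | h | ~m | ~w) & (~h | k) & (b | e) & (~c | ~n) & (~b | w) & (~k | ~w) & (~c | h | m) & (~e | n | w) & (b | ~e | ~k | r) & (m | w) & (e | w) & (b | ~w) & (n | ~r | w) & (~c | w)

Set w = False.
  then (~b | w) forces b = False.
  then (m | w) forces m = True.
  then (e | w) forces e = True.
  then (~c | w) forces c = False.
  then (b | k) forces k = True.
  then (~e | n | w) forces n = True.
  then (b | ~e | ~k | r) forces r = True.
  then (h | ~m | ~n) forces h = True.
All clauses satisfied.

w = False, b = False, r = True, k = True, m = True, e = True, c = False, n = True, h = True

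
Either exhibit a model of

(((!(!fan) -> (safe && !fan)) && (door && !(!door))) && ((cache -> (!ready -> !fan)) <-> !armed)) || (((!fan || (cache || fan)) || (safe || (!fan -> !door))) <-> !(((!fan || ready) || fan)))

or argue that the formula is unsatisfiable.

ready=F, fan=F, armed=F, cache=T, safe=T, door=T

  (((!(!fan) -> (safe && !fan)) && (door && !(!door))) && ((cache -> (!ready -> !fan)) <-> !armed)) || (((!fan || (cache || fan)) || (safe || (!fan -> !door))) <-> !(((!fan || ready) || fan))) = True
    ((!(!fan) -> (safe && !fan)) && (door && !(!door))) && ((cache -> (!ready -> !fan)) <-> !armed) = True
      (!(!fan) -> (safe && !fan)) && (door && !(!door)) = True
        !(!fan) -> (safe && !fan) = True
          !(!fan) = False
            !fan = True
          safe && !fan = True
            !fan = True
        door && !(!door) = True
          !(!door) = True
            !door = False
      (cache -> (!ready -> !fan)) <-> !armed = True
        cache -> (!ready -> !fan) = True
          !ready -> !fan = True
            !ready = True
            !fan = True
        !armed = True
    ((!fan || (cache || fan)) || (safe || (!fan -> !door))) <-> !(((!fan || ready) || fan)) = False
      (!fan || (cache || fan)) || (safe || (!fan -> !door)) = True
        !fan || (cache || fan) = True
          !fan = True
          cache || fan = True
        safe || (!fan -> !door) = True
          !fan -> !door = False
            !fan = True
            !door = False
      !(((!fan || ready) || fan)) = False
        (!fan || ready) || fan = True
          !fan || ready = True
            !fan = True
The formula evaluates to True.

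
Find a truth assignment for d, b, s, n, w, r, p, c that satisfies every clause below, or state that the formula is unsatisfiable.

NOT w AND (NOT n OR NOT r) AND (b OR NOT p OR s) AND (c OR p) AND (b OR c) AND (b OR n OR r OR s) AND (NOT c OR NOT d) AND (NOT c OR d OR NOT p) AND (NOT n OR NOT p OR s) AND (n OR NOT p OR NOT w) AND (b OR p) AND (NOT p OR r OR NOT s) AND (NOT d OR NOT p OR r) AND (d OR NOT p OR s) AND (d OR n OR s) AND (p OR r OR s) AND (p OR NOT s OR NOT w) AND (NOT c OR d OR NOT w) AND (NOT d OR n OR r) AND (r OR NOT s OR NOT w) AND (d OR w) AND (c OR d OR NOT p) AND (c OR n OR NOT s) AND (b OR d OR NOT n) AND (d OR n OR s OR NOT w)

Unit clause (NOT w) forces w = False.
In (d OR w) only d is left, so d = True.
In (NOT c OR NOT d) only NOT c is left, so c = False.
In (c OR p) only p is left, so p = True.
In (b OR c) only b is left, so b = True.
In (NOT d OR NOT p OR r) only r is left, so r = True.
In (NOT n OR NOT r) only NOT n is left, so n = False.
In (c OR n OR NOT s) only NOT s is left, so s = False.
All clauses satisfied.

d: True; b: True; s: False; n: False; w: False; r: True; p: True; c: False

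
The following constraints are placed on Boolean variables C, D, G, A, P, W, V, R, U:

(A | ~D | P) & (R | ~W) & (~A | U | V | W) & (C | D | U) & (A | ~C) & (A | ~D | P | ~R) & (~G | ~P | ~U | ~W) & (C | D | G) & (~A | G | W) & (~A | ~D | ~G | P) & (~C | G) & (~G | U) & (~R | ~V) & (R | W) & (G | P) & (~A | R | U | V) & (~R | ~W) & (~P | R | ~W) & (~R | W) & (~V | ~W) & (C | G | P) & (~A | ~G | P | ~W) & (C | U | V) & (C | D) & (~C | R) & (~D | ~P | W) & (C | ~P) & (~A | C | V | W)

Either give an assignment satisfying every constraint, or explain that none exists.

Case W = True:
  (R | ~W) forces R = True.
  Clause (~R | ~W) is falsified — contradiction.
Case W = False:
  (R | W) forces R = True.
  Clause (~R | W) is falsified — contradiction.
Both cases fail, so the formula is unsatisfiable.

Unsatisfiable — no assignment works.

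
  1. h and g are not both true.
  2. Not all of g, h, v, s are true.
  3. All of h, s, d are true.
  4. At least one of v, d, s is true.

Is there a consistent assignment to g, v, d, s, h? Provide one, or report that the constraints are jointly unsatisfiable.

g: False; v: False; d: True; s: True; h: True

  (1) h=T, g=F — not both ✓
  (2) {g, h, v, s}: 2/4 true — not all ✓
  (3) {h, s, d}: all 3 true ✓
  (4) {v, d, s}: 2 true — at least one ✓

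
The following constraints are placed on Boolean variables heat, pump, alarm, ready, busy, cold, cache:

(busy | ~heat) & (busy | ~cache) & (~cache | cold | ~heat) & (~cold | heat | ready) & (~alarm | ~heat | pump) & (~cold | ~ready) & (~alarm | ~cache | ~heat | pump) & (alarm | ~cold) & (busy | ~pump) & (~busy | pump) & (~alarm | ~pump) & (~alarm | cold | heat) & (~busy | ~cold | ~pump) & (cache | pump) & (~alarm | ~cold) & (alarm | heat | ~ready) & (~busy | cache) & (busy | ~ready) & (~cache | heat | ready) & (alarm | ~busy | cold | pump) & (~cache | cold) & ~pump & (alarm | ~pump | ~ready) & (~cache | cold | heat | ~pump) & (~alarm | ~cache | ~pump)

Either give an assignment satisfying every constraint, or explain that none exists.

UNSATISFIABLE

Case pump = True:
  Clause (~pump) is falsified — contradiction.
Case pump = False:
  (~busy | pump) forces busy = False.
  (busy | ~heat) forces heat = False.
  (busy | ~cache) forces cache = False.
  Clause (cache | pump) is falsified — contradiction.
Both cases fail, so the formula is unsatisfiable.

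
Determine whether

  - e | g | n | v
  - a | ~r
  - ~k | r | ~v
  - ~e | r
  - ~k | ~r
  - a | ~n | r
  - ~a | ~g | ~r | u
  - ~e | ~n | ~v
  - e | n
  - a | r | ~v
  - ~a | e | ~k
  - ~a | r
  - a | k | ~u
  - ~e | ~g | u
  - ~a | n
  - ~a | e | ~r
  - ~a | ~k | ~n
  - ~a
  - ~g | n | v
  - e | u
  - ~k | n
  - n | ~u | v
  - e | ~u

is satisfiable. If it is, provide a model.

Case a = True:
  Clause (~a) is falsified — contradiction.
Case a = False:
  (a | ~r) forces r = False.
  (~e | r) forces e = False.
  (a | ~n | r) forces n = False.
  Clause (e | n) is falsified — contradiction.
Both cases fail, so the formula is unsatisfiable.

The formula is unsatisfiable.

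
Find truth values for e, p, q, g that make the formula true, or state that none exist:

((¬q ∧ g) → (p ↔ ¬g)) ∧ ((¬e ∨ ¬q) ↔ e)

e = True; p = False; q = False; g = False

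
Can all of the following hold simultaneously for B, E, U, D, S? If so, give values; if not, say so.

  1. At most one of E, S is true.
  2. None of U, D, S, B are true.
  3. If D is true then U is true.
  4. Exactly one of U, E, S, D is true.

B = False; E = True; U = False; D = False; S = False

  (1) {E, S}: 1 true — at most one ✓
  (2) {U, D, S, B}: 0 true — none ✓
  (3) D=F ⇒ U: vacuous ✓
  (4) {U, E, S, D}: 1 true — exactly one ✓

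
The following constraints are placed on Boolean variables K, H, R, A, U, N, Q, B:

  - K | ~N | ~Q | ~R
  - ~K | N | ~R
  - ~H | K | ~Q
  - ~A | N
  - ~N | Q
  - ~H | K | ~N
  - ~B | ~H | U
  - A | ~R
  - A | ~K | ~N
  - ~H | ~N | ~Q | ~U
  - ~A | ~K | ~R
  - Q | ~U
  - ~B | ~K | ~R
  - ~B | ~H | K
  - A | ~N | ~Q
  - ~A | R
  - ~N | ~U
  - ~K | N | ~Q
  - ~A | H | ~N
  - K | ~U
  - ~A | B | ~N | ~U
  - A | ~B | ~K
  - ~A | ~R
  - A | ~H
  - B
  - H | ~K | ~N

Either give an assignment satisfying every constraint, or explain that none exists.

K: False, H: False, R: False, A: False, U: False, N: False, Q: False, B: True

Unit clause (B) forces B = True.
Try K = True:
  (~B | ~K | ~R) forces R = False.
  (~A | R) forces A = False.
  clause (A | ~B | ~K) is falsified — backtrack.
So K = False.
  then (~B | ~H | K) forces H = False.
  then (K | ~U) forces U = False.
Try R = True:
  (A | ~R) forces A = True.
  clause (~A | ~R) is falsified — backtrack.
So R = False.
  then (~A | R) forces A = False.
Set N = False.
Set Q = False.
All clauses satisfied.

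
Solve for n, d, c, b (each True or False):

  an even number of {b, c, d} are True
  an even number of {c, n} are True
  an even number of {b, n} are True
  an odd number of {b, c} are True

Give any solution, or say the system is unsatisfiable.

Adding constraints 2, 3, 4 mod 2: every variable appears an even number of times on the left, so the left side is 0.
But the right sides sum to 1 (mod 2). 0 ≠ 1 — the system is inconsistent.

No satisfying assignment exists.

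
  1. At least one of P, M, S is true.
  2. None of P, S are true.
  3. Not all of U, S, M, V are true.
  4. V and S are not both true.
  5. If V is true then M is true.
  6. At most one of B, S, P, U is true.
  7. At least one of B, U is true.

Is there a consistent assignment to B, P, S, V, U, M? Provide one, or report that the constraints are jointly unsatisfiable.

B = True; P = False; S = False; V = True; U = False; M = True

  (1) {P, M, S}: 1 true — at least one ✓
  (2) {P, S}: 0 true — none ✓
  (3) {U, S, M, V}: 2/4 true — not all ✓
  (4) V=T, S=F — not both ✓
  (5) V=T ⇒ M: T ✓
  (6) {B, S, P, U}: 1 true — at most one ✓
  (7) {B, U}: 1 true — at least one ✓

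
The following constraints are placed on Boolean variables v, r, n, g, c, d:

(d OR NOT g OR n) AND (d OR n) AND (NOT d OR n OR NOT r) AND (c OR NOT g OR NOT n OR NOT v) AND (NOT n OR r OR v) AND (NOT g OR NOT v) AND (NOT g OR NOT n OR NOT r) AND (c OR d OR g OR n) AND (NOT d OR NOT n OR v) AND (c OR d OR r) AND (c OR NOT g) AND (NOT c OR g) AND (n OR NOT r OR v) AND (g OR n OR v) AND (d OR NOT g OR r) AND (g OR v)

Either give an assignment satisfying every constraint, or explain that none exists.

Set v = False.
  then (g OR v) forces g = True.
  then (c OR NOT g) forces c = True.
Try r = True:
  (NOT g OR NOT n OR NOT r) forces n = False.
  clause (n OR NOT r OR v) is falsified — backtrack.
So r = False.
  then (NOT n OR r OR v) forces n = False.
  then (d OR NOT g OR r) forces d = True.
All clauses satisfied.

v: False; r: False; n: False; g: True; c: True; d: True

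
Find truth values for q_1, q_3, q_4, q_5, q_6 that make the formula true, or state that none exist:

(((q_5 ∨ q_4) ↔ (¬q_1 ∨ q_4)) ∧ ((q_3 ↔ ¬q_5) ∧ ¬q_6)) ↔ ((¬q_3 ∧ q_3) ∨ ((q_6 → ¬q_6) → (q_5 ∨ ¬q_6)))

q_1=T, q_3=F, q_4=T, q_5=T, q_6=F

  (((q_5 ∨ q_4) ↔ (¬q_1 ∨ q_4)) ∧ ((q_3 ↔ ¬q_5) ∧ ¬q_6)) ↔ ((¬q_3 ∧ q_3) ∨ ((q_6 → ¬q_6) → (q_5 ∨ ¬q_6))) = True
    ((q_5 ∨ q_4) ↔ (¬q_1 ∨ q_4)) ∧ ((q_3 ↔ ¬q_5) ∧ ¬q_6) = True
      (q_5 ∨ q_4) ↔ (¬q_1 ∨ q_4) = True
        q_5 ∨ q_4 = True
        ¬q_1 ∨ q_4 = True
          ¬q_1 = False
      (q_3 ↔ ¬q_5) ∧ ¬q_6 = True
        q_3 ↔ ¬q_5 = True
          ¬q_5 = False
        ¬q_6 = True
    (¬q_3 ∧ q_3) ∨ ((q_6 → ¬q_6) → (q_5 ∨ ¬q_6)) = True
      ¬q_3 ∧ q_3 = False
        ¬q_3 = True
      (q_6 → ¬q_6) → (q_5 ∨ ¬q_6) = True
        q_6 → ¬q_6 = True
          ¬q_6 = True
        q_5 ∨ ¬q_6 = True
          ¬q_6 = True
The formula evaluates to True.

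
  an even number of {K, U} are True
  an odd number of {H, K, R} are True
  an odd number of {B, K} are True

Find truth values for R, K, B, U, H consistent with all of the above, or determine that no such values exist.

R = True, K = False, B = True, U = False, H = False

{K, U}: 0 true → even ✓
{H, K, R}: 1 true → odd ✓
{B, K}: 1 true → odd ✓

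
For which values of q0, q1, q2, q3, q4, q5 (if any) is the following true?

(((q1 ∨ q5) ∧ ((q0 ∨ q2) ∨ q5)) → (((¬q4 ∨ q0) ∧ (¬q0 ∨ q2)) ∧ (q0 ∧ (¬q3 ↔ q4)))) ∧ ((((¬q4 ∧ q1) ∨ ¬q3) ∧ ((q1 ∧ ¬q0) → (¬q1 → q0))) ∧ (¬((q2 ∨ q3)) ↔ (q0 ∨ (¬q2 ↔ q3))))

q0: True, q1: False, q2: False, q3: False, q4: True, q5: False

  ((q1 ∨ q5) ∧ ((q0 ∨ q2) ∨ q5)) → (((¬q4 ∨ q0) ∧ (¬q0 ∨ q2)) ∧ (q0 ∧ (¬q3 ↔ q4))) = True
    (q1 ∨ q5) ∧ ((q0 ∨ q2) ∨ q5) = False
      q1 ∨ q5 = False
      (q0 ∨ q2) ∨ q5 = True
        q0 ∨ q2 = True
    ((¬q4 ∨ q0) ∧ (¬q0 ∨ q2)) ∧ (q0 ∧ (¬q3 ↔ q4)) = False
      (¬q4 ∨ q0) ∧ (¬q0 ∨ q2) = False
        ¬q4 ∨ q0 = True
          ¬q4 = False
        ¬q0 ∨ q2 = False
          ¬q0 = False
      q0 ∧ (¬q3 ↔ q4) = True
        ¬q3 ↔ q4 = True
          ¬q3 = True
  (((¬q4 ∧ q1) ∨ ¬q3) ∧ ((q1 ∧ ¬q0) → (¬q1 → q0))) ∧ (¬((q2 ∨ q3)) ↔ (q0 ∨ (¬q2 ↔ q3))) = True
    ((¬q4 ∧ q1) ∨ ¬q3) ∧ ((q1 ∧ ¬q0) → (¬q1 → q0)) = True
      (¬q4 ∧ q1) ∨ ¬q3 = True
        ¬q4 ∧ q1 = False
          ¬q4 = False
        ¬q3 = True
      (q1 ∧ ¬q0) → (¬q1 → q0) = True
        q1 ∧ ¬q0 = False
          ¬q0 = False
        ¬q1 → q0 = True
          ¬q1 = True
    ¬((q2 ∨ q3)) ↔ (q0 ∨ (¬q2 ↔ q3)) = True
      ¬((q2 ∨ q3)) = True
        q2 ∨ q3 = False
      q0 ∨ (¬q2 ↔ q3) = True
        ¬q2 ↔ q3 = False
          ¬q2 = True
Both conjuncts True, so the formula holds.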